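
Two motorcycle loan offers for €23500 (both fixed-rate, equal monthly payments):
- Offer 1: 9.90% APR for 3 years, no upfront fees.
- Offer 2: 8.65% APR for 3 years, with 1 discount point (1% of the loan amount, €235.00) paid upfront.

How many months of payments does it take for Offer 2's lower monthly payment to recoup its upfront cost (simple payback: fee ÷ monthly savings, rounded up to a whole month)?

18 months

Offer 1: at 9.90% the monthly rate is 0.0082500, so the payment is 23,500 × 0.0082500 / (1 − 1.0082500^−36) = €757.18.
Offer 2: monthly rate = 8.65%/12 = 0.0072083; payment = 23,500 × 0.0072083 / (1 − (1+0.0072083)^−36) = €743.47.
Monthly savings = €757.18 − €743.47 = €13.71.
Break-even = €235.00 / €13.71 = 17.14 → 18 months.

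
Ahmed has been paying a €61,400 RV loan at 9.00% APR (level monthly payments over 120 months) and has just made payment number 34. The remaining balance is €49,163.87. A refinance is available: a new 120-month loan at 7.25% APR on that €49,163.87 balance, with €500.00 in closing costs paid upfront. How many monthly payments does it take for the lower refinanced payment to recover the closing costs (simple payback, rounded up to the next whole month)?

3 months

Current payment = 61,400 × 9%/12 / (1 − (1+0.0075000)^−120) = €777.79.
Refinanced payment = 49,163.87 × 0.0060417 / (1 − (1+0.0060417)^−120) = €577.19.
Monthly savings = €777.79 − €577.19 = €200.60.
Break-even = €500.00 / €200.60 = 2.49 → 3 months.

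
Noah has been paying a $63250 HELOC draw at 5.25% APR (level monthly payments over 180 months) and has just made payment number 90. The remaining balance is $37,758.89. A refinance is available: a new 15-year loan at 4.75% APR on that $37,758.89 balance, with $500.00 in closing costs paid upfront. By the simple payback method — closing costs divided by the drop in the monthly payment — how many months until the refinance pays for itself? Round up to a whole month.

3 months

Current payment = 63,250 × 5.25%/12 / (1 − (1+0.0043750)^−180) = $508.45.
Refinanced payment = 37,758.89 × 0.0039583 / (1 − (1+0.0039583)^−180) = $293.70.
Monthly savings = $508.45 − $293.70 = $214.75.
Break-even = $500.00 / $214.75 = 2.33 → 3 months.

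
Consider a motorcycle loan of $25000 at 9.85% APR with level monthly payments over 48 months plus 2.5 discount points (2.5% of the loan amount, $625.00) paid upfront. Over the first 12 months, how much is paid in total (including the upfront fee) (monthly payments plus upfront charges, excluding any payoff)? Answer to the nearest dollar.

Monthly rate = 9.85%/12 = 0.0082083; payment = 25,000 × 0.0082083 / (1 − (1+0.0082083)^−48) = $632.27.
Total outlay = 12 × $632.27 + $625.00 = $8,212.24.

$8,212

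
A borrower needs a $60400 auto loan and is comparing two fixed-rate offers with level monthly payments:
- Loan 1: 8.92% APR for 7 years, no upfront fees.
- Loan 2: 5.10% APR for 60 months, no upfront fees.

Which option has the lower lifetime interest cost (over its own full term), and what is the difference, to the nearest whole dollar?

Loan 1: monthly rate = 8.92%/12 = 0.0074333; payment = 60,400 × 0.0074333 / (1 − (1+0.0074333)^−84) = $969.33.
Total interest on Loan 1 = 84 × $969.33 − $60,400 = $21,023.72.
Loan 2: at 5.10% the monthly rate is 0.0042500, so the payment is 60,400 × 0.0042500 / (1 − 1.0042500^−60) = $1,142.59.
Total interest on Loan 2 = 60 × $1,142.59 − $60,400 = $8,155.40.
Loan 2 is lower by $12,868.32.

Loan 2 by $12,868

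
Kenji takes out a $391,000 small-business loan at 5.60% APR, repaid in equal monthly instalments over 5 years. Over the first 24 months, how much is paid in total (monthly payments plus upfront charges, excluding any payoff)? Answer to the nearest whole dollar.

At 5.60% the monthly rate is 0.0046667, so the payment is 391,000 × 0.0046667 / (1 − 1.0046667^−60) = $7,486.62.
Total outlay = 24 × $7,486.62 = $179,678.88.

$179,679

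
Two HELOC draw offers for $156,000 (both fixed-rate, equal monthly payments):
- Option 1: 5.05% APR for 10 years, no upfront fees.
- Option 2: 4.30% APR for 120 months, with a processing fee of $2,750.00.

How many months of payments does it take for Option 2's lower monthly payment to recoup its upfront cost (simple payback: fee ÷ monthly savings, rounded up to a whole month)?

49 months

Option 1: at 5.05% the monthly rate is 0.0042083, so the payment is 156,000 × 0.0042083 / (1 − 1.0042083^−120) = $1,658.44.
Option 2: monthly rate = 4.3%/12 = 0.0035833; payment = 156,000 × 0.0035833 / (1 − (1+0.0035833)^−120) = $1,601.76.
Monthly savings = $1,658.44 − $1,601.76 = $56.68.
Break-even = $2,750.00 / $56.68 = 48.52 → 49 months.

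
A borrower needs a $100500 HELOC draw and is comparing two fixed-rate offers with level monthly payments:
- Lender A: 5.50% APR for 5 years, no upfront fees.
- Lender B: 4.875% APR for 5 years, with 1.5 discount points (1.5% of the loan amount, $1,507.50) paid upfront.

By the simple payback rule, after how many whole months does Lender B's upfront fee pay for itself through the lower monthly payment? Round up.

Lender A: monthly rate = 5.5%/12 = 0.0045833; payment = 100,500 × 0.0045833 / (1 − (1+0.0045833)^−60) = $1,919.67.
Lender B: monthly rate = 4.875%/12 = 0.0040625; payment = 100,500 × 0.0040625 / (1 − (1+0.0040625)^−60) = $1,890.81.
Monthly savings = $1,919.67 − $1,890.81 = $28.86.
Break-even = $1,507.50 / $28.86 = 52.23 → 53 months.

53 months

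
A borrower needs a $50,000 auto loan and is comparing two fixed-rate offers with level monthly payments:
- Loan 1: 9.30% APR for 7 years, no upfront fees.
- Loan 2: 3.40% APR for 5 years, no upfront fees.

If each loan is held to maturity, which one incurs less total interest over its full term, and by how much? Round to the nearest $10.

Loan 1: monthly rate = 9.3%/12 = 0.0077500; payment = 50,000 × 0.0077500 / (1 − (1+0.0077500)^−84) = $812.09.
Total interest on Loan 1 = 84 × $812.09 − $50,000 = $18,215.56.
Loan 2: at 3.40% the monthly rate is 0.0028333, so the payment is 50,000 × 0.0028333 / (1 − 1.0028333^−60) = $907.35.
Total interest on Loan 2 = 60 × $907.35 − $50,000 = $4,441.00.
Loan 2 is lower by $13,774.56.

Loan 2 by $13,770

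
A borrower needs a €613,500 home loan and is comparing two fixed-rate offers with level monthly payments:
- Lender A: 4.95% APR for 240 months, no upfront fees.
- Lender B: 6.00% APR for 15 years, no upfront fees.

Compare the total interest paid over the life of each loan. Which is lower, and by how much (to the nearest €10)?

Lender B by €35,790

Lender A: at 4.95% the monthly rate is 0.0041250, so the payment is 613,500 × 0.0041250 / (1 − 1.0041250^−240) = €4,031.90.
Total interest on Lender A = 240 × €4,031.90 − €613,500 = €354,156.00.
Lender B: at 6.00% the monthly rate is 0.0050000, so the payment is 613,500 × 0.0050000 / (1 − 1.0050000^−180) = €5,177.06.
Total interest on Lender B = 180 × €5,177.06 − €613,500 = €318,370.80.
Lender B is lower by €35,785.20.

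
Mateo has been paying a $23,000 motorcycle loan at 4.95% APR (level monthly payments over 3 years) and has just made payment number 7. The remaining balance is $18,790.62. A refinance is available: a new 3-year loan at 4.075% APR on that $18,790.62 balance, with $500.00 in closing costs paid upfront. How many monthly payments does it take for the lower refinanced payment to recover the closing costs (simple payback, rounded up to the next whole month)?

Current payment = 23,000 × 4.95%/12 / (1 − (1+0.0041250)^−36) = $688.81.
Refinanced payment = 18,790.62 × 0.0033958 / (1 − (1+0.0033958)^−36) = $555.40.
Monthly savings = $688.81 − $555.40 = $133.41.
Break-even = $500.00 / $133.41 = 3.75 → 4 months.

4 months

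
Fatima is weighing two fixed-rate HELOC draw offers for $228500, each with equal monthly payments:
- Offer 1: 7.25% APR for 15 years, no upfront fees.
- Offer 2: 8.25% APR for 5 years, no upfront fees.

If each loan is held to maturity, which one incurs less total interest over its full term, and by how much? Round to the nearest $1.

Offer 1: monthly rate = 7.25%/12 = 0.0060417; payment = 228,500 × 0.0060417 / (1 − (1+0.0060417)^−180) = $2,085.89.
Total interest on Offer 1 = 180 × $2,085.89 − $228,500 = $146,960.20.
Offer 2: monthly rate = 8.25%/12 = 0.0068750; payment = 228,500 × 0.0068750 / (1 − (1+0.0068750)^−60) = $4,660.54.
Total interest on Offer 2 = 60 × $4,660.54 − $228,500 = $51,132.40.
Offer 2 is lower by $95,827.80.

Offer 2 by $95,828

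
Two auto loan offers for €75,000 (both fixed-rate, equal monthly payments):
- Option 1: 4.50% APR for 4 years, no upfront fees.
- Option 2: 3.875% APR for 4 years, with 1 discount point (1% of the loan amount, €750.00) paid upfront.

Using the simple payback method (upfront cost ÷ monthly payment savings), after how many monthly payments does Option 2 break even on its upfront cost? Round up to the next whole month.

36 months

Option 1: at 4.50% the monthly rate is 0.0037500, so the payment is 75,000 × 0.0037500 / (1 − 1.0037500^−48) = €1,710.26.
Option 2: monthly rate = 3.875%/12 = 0.0032292; payment = 75,000 × 0.0032292 / (1 − (1+0.0032292)^−48) = €1,689.24.
Monthly savings = €1,710.26 − €1,689.24 = €21.02.
Break-even = €750.00 / €21.02 = 35.68 → 36 months.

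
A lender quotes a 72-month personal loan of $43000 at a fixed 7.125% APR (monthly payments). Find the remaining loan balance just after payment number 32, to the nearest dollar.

$26,125

With monthly rate i = 7.125%/12 = 0.0059375, the balance after k of n payments is P · [(1+i)^n − (1+i)^k] / [(1+i)^n − 1].
(1+0.0059375)^72 = 1.53148195 and (1+0.0059375)^32 = 1.20857038, so the balance is 43,000 × (1.53148195 − 1.20857038) / (1.53148195 − 1) = $26,125.44.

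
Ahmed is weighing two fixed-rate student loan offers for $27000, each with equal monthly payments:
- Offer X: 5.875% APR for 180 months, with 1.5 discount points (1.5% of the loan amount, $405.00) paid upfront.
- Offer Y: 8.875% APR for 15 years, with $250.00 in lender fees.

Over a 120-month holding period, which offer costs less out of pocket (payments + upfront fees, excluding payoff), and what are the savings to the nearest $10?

Offer X by $5,340

Offer X: at 5.875% the monthly rate is 0.0048958, so the payment is 27,000 × 0.0048958 / (1 − 1.0048958^−180) = $226.02.
Offer Y: monthly rate = 8.875%/12 = 0.0073958; payment = 27,000 × 0.0073958 / (1 − (1+0.0073958)^−180) = $271.85.
Over 120 months: Offer X costs 120 × $226.02 + $405.00 = $27,527.40; Offer Y costs 120 × $271.85 + $250.00 = $32,872.00.
Offer X is cheaper by $32,872.00 − $27,527.40 = $5,344.60.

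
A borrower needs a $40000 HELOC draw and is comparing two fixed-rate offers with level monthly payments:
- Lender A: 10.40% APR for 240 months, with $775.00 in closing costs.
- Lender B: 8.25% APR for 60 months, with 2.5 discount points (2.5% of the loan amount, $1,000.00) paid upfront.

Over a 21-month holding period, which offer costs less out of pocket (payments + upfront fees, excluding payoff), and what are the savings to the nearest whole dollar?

Lender A by $9,028

Lender A: monthly rate = 10.4%/12 = 0.0086667; payment = 40,000 × 0.0086667 / (1 − (1+0.0086667)^−240) = $396.67.
Lender B: monthly rate = 8.25%/12 = 0.0068750; payment = 40,000 × 0.0068750 / (1 − (1+0.0068750)^−60) = $815.85.
Over 21 months: Lender A costs 21 × $396.67 + $775.00 = $9,105.07; Lender B costs 21 × $815.85 + $1,000.00 = $18,132.85.
Lender A is cheaper by $18,132.85 − $9,105.07 = $9,027.78.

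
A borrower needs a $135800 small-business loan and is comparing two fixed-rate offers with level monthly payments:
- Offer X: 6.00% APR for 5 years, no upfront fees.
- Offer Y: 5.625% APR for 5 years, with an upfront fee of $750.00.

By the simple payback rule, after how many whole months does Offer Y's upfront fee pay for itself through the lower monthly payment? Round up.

32 months

Offer X: monthly rate = 6%/12 = 0.0050000; payment = 135,800 × 0.0050000 / (1 − (1+0.0050000)^−60) = $2,625.39.
Offer Y: monthly rate = 5.625%/12 = 0.0046875; payment = 135,800 × 0.0046875 / (1 − (1+0.0046875)^−60) = $2,601.78.
Monthly savings = $2,625.39 − $2,601.78 = $23.61.
Break-even = $750.00 / $23.61 = 31.77 → 32 months.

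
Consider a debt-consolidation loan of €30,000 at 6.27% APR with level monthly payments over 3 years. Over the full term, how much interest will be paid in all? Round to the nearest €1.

Monthly rate = 6.27%/12 = 0.0052250; payment = 30,000 × 0.0052250 / (1 − (1+0.0052250)^−36) = €916.33.
Total paid = 36 × €916.33 = €32,987.88; interest = €32,987.88 − €30,000 = €2,987.88.

€2,988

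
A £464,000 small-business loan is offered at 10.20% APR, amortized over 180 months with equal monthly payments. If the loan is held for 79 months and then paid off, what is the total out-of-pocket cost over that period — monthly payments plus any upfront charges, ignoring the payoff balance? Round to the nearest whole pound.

At 10.20% the monthly rate is 0.0085000, so the payment is 464,000 × 0.0085000 / (1 − 1.0085000^−180) = £5,043.09.
Total outlay = 79 × £5,043.09 = £398,404.11.

£398,404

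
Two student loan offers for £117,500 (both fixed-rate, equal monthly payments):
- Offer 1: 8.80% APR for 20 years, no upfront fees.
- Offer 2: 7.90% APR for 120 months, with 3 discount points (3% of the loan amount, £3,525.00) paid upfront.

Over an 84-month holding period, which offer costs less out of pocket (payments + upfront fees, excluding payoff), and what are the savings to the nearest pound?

Offer 1: at 8.80% the monthly rate is 0.0073333, so the payment is 117,500 × 0.0073333 / (1 − 1.0073333^−240) = £1,042.11.
Offer 2: monthly rate = 7.9%/12 = 0.0065833; payment = 117,500 × 0.0065833 / (1 − (1+0.0065833)^−120) = £1,419.40.
Over 84 months: Offer 1 costs 84 × £1,042.11 = £87,537.24; Offer 2 costs 84 × £1,419.40 + £3,525.00 = £122,754.60.
Offer 1 is cheaper by £122,754.60 − £87,537.24 = £35,217.36.

Offer 1 by £35,217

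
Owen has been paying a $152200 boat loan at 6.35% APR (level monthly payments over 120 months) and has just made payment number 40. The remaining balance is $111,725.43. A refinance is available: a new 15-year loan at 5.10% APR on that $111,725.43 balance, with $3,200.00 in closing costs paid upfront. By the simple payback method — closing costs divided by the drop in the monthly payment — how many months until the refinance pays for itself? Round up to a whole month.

Current payment = 152,200 × 6.35%/12 / (1 − (1+0.0052917)^−120) = $1,716.61.
Refinanced payment = 111,725.43 × 0.0042500 / (1 − (1+0.0042500)^−180) = $889.35.
Monthly savings = $1,716.61 − $889.35 = $827.26.
Break-even = $3,200.00 / $827.26 = 3.87 → 4 months.

4 months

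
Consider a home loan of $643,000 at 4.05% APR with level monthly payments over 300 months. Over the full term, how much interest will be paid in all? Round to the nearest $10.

$380,530

At 4.05% the monthly rate is 0.0033750, so the payment is 643,000 × 0.0033750 / (1 − 1.0033750^−300) = $3,411.77.
Total paid = 300 × $3,411.77 = $1,023,531.00; interest = $1,023,531.00 − $643,000 = $380,531.00.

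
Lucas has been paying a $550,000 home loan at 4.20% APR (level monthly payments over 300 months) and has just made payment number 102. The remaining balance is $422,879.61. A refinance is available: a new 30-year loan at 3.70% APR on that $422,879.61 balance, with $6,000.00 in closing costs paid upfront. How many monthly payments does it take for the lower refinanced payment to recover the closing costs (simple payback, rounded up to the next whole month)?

Current payment = 550,000 × 4.2%/12 / (1 − (1+0.0035000)^−300) = $2,964.18.
Refinanced payment = 422,879.61 × 0.0030833 / (1 − (1+0.0030833)^−360) = $1,946.44.
Monthly savings = $2,964.18 − $1,946.44 = $1,017.74.
Break-even = $6,000.00 / $1,017.74 = 5.90 → 6 months.

6 months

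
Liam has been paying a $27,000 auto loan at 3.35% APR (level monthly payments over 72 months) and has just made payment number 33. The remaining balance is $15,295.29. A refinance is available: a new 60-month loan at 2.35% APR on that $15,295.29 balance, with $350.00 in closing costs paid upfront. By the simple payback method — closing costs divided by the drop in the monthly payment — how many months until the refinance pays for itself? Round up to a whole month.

3 months

Current payment = 27,000 × 3.35%/12 / (1 − (1+0.0027917)^−72) = $414.47.
Refinanced payment = 15,295.29 × 0.0019583 / (1 − (1+0.0019583)^−60) = $270.44.
Monthly savings = $414.47 − $270.44 = $144.03.
Break-even = $350.00 / $144.03 = 2.43 → 3 months.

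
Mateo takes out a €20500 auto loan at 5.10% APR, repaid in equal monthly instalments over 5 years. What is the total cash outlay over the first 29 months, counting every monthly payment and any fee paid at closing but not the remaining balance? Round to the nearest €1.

At 5.10% the monthly rate is 0.0042500, so the payment is 20,500 × 0.0042500 / (1 − 1.0042500^−60) = €387.80.
Total outlay = 29 × €387.80 = €11,246.20.

€11,246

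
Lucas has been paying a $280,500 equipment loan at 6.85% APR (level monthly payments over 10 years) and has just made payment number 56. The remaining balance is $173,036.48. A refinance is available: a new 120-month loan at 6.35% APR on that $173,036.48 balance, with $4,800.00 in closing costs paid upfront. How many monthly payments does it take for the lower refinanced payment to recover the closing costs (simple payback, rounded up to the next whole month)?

4 months

Current payment = 280,500 × 6.85%/12 / (1 − (1+0.0057083)^−120) = $3,235.20.
Refinanced payment = 173,036.48 × 0.0052917 / (1 − (1+0.0052917)^−120) = $1,951.61.
Monthly savings = $3,235.20 − $1,951.61 = $1,283.59.
Break-even = $4,800.00 / $1,283.59 = 3.74 → 4 months.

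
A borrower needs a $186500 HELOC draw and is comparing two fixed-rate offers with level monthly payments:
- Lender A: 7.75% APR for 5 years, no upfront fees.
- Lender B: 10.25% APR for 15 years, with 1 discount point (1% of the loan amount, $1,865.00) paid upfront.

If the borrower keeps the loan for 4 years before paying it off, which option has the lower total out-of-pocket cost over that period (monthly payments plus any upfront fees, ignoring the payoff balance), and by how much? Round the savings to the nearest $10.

Lender B by $81,010

Lender A: at 7.75% the monthly rate is 0.0064583, so the payment is 186,500 × 0.0064583 / (1 − 1.0064583^−60) = $3,759.27.
Lender B: monthly rate = 10.25%/12 = 0.0085417; payment = 186,500 × 0.0085417 / (1 − (1+0.0085417)^−180) = $2,032.76.
Over 48 months: Lender A costs 48 × $3,759.27 = $180,444.96; Lender B costs 48 × $2,032.76 + $1,865.00 = $99,437.48.
Lender B is cheaper by $180,444.96 − $99,437.48 = $81,007.48.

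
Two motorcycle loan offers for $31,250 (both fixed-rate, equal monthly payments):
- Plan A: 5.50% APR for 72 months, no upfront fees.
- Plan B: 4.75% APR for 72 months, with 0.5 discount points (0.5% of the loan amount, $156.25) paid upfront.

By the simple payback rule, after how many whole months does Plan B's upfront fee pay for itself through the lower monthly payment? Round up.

Plan A: at 5.50% the monthly rate is 0.0045833, so the payment is 31,250 × 0.0045833 / (1 − 1.0045833^−72) = $510.56.
Plan B: monthly rate = 4.75%/12 = 0.0039583; payment = 31,250 × 0.0039583 / (1 − (1+0.0039583)^−72) = $499.66.
Monthly savings = $510.56 − $499.66 = $10.90.
Break-even = $156.25 / $10.90 = 14.33 → 15 months.

15 months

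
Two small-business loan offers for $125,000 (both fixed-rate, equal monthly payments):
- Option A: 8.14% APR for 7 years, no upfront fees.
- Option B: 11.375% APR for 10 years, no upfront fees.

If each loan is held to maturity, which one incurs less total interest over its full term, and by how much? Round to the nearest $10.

Option A: monthly rate = 8.14%/12 = 0.0067833; payment = 125,000 × 0.0067833 / (1 − (1+0.0067833)^−84) = $1,957.01.
Total interest on Option A = 84 × $1,957.01 − $125,000 = $39,388.84.
Option B: monthly rate = 11.375%/12 = 0.0094792; payment = 125,000 × 0.0094792 / (1 − (1+0.0094792)^−120) = $1,748.52.
Total interest on Option B = 120 × $1,748.52 − $125,000 = $84,822.40.
Option A is lower by $45,433.56.

Option A by $45,430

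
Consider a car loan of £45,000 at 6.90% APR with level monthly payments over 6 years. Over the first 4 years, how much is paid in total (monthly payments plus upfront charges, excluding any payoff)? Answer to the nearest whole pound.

£36,722

At 6.90% the monthly rate is 0.0057500, so the payment is 45,000 × 0.0057500 / (1 − 1.0057500^−72) = £765.05.
Total outlay = 48 × £765.05 = £36,722.40.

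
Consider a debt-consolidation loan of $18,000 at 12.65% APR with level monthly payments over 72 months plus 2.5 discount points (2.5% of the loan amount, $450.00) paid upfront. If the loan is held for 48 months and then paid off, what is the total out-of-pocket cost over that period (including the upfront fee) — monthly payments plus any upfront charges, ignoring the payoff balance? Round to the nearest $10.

$17,630

Monthly rate = 12.65%/12 = 0.0105417; payment = 18,000 × 0.0105417 / (1 − (1+0.0105417)^−72) = $358.02.
Total outlay = 48 × $358.02 + $450.00 = $17,634.96.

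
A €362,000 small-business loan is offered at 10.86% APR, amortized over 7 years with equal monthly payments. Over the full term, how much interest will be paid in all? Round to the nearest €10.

€156,420

At 10.86% the monthly rate is 0.0090500, so the payment is 362,000 × 0.0090500 / (1 − 1.0090500^−84) = €6,171.71.
Total paid = 84 × €6,171.71 = €518,423.64; interest = €518,423.64 − €362,000 = €156,423.64.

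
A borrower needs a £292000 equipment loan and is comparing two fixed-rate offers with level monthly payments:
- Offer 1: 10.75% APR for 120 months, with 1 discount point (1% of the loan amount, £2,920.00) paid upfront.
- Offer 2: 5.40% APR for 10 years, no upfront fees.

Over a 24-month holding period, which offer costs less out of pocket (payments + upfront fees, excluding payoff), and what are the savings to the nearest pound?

Offer 2 by £22,758

Offer 1: at 10.75% the monthly rate is 0.0089583, so the payment is 292,000 × 0.0089583 / (1 − 1.0089583^−120) = £3,981.09.
Offer 2: monthly rate = 5.4%/12 = 0.0045000; payment = 292,000 × 0.0045000 / (1 − (1+0.0045000)^−120) = £3,154.52.
Over 24 months: Offer 1 costs 24 × £3,981.09 + £2,920.00 = £98,466.16; Offer 2 costs 24 × £3,154.52 = £75,708.48.
Offer 2 is cheaper by £98,466.16 − £75,708.48 = £22,757.68.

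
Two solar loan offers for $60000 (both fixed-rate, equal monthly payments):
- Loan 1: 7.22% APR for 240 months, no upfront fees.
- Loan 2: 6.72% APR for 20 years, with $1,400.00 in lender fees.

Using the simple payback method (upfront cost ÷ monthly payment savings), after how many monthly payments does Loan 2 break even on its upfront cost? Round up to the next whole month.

Loan 1: monthly rate = 7.22%/12 = 0.0060167; payment = 60,000 × 0.0060167 / (1 − (1+0.0060167)^−240) = $473.14.
Loan 2: monthly rate = 6.72%/12 = 0.0056000; payment = 60,000 × 0.0056000 / (1 − (1+0.0056000)^−240) = $455.15.
Monthly savings = $473.14 − $455.15 = $17.99.
Break-even = $1,400.00 / $17.99 = 77.82 → 78 months.

78 months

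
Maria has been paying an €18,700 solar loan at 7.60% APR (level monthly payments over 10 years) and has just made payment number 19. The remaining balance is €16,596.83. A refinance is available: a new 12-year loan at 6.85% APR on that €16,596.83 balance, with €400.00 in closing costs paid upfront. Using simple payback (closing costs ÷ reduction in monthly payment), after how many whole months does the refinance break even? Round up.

Current payment = 18,700 × 7.6%/12 / (1 − (1+0.0063333)^−120) = €222.95.
Refinanced payment = 16,596.83 × 0.0057083 / (1 − (1+0.0057083)^−144) = €169.35.
Monthly savings = €222.95 − €169.35 = €53.60.
Break-even = €400.00 / €53.60 = 7.46 → 8 months.

8 months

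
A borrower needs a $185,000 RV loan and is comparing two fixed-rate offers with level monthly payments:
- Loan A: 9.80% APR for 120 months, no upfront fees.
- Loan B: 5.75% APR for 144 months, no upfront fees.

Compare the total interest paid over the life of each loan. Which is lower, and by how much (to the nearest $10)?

Loan B by $34,390

Loan A: at 9.80% the monthly rate is 0.0081667, so the payment is 185,000 × 0.0081667 / (1 − 1.0081667^−120) = $2,424.35.
Total interest on Loan A = 120 × $2,424.35 − $185,000 = $105,922.00.
Loan B: at 5.75% the monthly rate is 0.0047917, so the payment is 185,000 × 0.0047917 / (1 − 1.0047917^−144) = $1,781.48.
Total interest on Loan B = 144 × $1,781.48 − $185,000 = $71,533.12.
Loan B is lower by $34,388.88.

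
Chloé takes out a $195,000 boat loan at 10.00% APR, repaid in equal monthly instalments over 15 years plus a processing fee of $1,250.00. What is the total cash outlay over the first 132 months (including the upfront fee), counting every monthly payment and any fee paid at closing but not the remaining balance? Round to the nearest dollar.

$277,853

Monthly rate = 10%/12 = 0.0083333; payment = 195,000 × 0.0083333 / (1 − (1+0.0083333)^−180) = $2,095.48.
Total outlay = 132 × $2,095.48 + $1,250.00 = $277,853.36.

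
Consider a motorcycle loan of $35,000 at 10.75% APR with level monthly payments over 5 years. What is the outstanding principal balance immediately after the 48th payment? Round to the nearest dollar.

With monthly rate i = 10.75%/12 = 0.0089583, the balance after k of n payments is P · [(1+i)^n − (1+i)^k] / [(1+i)^n − 1].
(1+0.0089583)^60 = 1.70763049 and (1+0.0089583)^48 = 1.53431708, so the balance is 35,000 × (1.70763049 − 1.53431708) / (1.70763049 − 1) = $8,572.23.

$8,572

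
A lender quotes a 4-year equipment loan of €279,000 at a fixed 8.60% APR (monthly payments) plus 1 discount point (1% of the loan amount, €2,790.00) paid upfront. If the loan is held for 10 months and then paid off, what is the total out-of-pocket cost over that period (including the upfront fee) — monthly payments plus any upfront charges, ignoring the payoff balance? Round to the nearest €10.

€71,690

At 8.60% the monthly rate is 0.0071667, so the payment is 279,000 × 0.0071667 / (1 − 1.0071667^−48) = €6,890.06.
Total outlay = 10 × €6,890.06 + €2,790.00 = €71,690.60.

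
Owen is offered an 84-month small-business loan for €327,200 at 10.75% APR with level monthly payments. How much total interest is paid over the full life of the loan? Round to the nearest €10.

At 10.75% the monthly rate is 0.0089583, so the payment is 327,200 × 0.0089583 / (1 − 1.0089583^−84) = €5,559.54.
Total paid = 84 × €5,559.54 = €467,001.36; interest = €467,001.36 − €327,200 = €139,801.36.

€139,800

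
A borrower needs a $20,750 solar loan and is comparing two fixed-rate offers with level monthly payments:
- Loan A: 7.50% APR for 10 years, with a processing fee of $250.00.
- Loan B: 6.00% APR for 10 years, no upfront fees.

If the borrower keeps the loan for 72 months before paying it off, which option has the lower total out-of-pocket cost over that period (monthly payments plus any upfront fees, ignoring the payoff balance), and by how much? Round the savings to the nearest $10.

Loan A: monthly rate = 7.5%/12 = 0.0062500; payment = 20,750 × 0.0062500 / (1 − (1+0.0062500)^−120) = $246.31.
Loan B: at 6.00% the monthly rate is 0.0050000, so the payment is 20,750 × 0.0050000 / (1 − 1.0050000^−120) = $230.37.
Over 72 months: Loan A costs 72 × $246.31 + $250.00 = $17,984.32; Loan B costs 72 × $230.37 = $16,586.64.
Loan B is cheaper by $17,984.32 − $16,586.64 = $1,397.68.

Loan B by $1,400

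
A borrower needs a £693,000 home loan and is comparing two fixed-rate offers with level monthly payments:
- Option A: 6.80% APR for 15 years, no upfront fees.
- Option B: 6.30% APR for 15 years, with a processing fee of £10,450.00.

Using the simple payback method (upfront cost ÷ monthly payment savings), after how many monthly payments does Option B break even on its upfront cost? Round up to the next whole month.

55 months

Option A: at 6.80% the monthly rate is 0.0056667, so the payment is 693,000 × 0.0056667 / (1 − 1.0056667^−180) = £6,151.65.
Option B: monthly rate = 6.3%/12 = 0.0052500; payment = 693,000 × 0.0052500 / (1 − (1+0.0052500)^−180) = £5,960.84.
Monthly savings = £6,151.65 − £5,960.84 = £190.81.
Break-even = £10,450.00 / £190.81 = 54.77 → 55 months.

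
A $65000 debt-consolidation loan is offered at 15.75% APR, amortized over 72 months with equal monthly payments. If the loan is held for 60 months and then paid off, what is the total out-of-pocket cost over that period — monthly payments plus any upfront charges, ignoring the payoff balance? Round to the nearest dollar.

$84,062

Monthly rate = 15.75%/12 = 0.0131250; payment = 65,000 × 0.0131250 / (1 − (1+0.0131250)^−72) = $1,401.04.
Total outlay = 60 × $1,401.04 = $84,062.40.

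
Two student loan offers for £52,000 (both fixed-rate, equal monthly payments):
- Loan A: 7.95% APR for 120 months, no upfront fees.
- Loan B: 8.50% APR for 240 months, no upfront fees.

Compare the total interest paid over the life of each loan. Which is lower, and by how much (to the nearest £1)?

Loan A: monthly rate = 7.95%/12 = 0.0066250; payment = 52,000 × 0.0066250 / (1 − (1+0.0066250)^−120) = £629.53.
Total interest on Loan A = 120 × £629.53 − £52,000 = £23,543.60.
Loan B: at 8.50% the monthly rate is 0.0070833, so the payment is 52,000 × 0.0070833 / (1 − 1.0070833^−240) = £451.27.
Total interest on Loan B = 240 × £451.27 − £52,000 = £56,304.80.
Loan A is lower by £32,761.20.

Loan A by £32,761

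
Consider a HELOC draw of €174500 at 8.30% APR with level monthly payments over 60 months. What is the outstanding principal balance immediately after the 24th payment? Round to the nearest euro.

€113,212

With monthly rate i = 8.3%/12 = 0.0069167, the balance after k of n payments is P · [(1+i)^n − (1+i)^k] / [(1+i)^n − 1].
(1+0.0069167)^60 = 1.51220882 and (1+0.0069167)^24 = 1.17989866, so the balance is 174,500 × (1.51220882 − 1.17989866) / (1.51220882 − 1) = €113,211.88.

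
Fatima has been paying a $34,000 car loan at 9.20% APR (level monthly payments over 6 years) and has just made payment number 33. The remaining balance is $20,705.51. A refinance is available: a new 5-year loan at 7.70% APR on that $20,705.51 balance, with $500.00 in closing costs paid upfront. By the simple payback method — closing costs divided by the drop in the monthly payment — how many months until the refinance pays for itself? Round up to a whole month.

Current payment = 34,000 × 9.2%/12 / (1 − (1+0.0076667)^−72) = $616.25.
Refinanced payment = 20,705.51 × 0.0064167 / (1 − (1+0.0064167)^−60) = $416.87.
Monthly savings = $616.25 − $416.87 = $199.38.
Break-even = $500.00 / $199.38 = 2.51 → 3 months.

3 months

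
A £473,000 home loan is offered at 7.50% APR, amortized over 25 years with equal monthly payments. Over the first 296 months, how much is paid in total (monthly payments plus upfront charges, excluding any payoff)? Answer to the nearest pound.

£1,034,647

Monthly rate = 7.5%/12 = 0.0062500; payment = 473,000 × 0.0062500 / (1 − (1+0.0062500)^−300) = £3,495.43.
Total outlay = 296 × £3,495.43 = £1,034,647.28.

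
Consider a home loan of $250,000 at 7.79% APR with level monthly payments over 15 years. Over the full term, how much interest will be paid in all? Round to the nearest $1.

Monthly rate = 7.79%/12 = 0.0064917; payment = 250,000 × 0.0064917 / (1 − (1+0.0064917)^−180) = $2,358.92.
Total paid = 180 × $2,358.92 = $424,605.60; interest = $424,605.60 − $250,000 = $174,605.60.

$174,606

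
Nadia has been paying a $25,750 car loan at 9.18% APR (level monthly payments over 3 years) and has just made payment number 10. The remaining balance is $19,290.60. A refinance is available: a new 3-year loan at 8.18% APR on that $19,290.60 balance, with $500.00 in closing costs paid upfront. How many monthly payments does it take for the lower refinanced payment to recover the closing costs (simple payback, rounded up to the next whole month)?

3 months

Current payment = 25,750 × 9.18%/12 / (1 − (1+0.0076500)^−36) = $821.00.
Refinanced payment = 19,290.60 × 0.0068167 / (1 − (1+0.0068167)^−36) = $606.10.
Monthly savings = $821.00 − $606.10 = $214.90.
Break-even = $500.00 / $214.90 = 2.33 → 3 months.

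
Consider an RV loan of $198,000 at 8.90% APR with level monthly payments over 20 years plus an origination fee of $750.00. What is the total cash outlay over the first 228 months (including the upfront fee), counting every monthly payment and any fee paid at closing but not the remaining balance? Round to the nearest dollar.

$404,023

At 8.90% the monthly rate is 0.0074167, so the payment is 198,000 × 0.0074167 / (1 − 1.0074167^−240) = $1,768.74.
Total outlay = 228 × $1,768.74 + $750.00 = $404,022.72.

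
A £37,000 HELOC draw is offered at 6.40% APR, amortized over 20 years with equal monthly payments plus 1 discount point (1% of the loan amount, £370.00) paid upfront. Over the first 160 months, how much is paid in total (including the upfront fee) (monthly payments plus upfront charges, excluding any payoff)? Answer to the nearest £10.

£44,160

At 6.40% the monthly rate is 0.0053333, so the payment is 37,000 × 0.0053333 / (1 − 1.0053333^−240) = £273.69.
Total outlay = 160 × £273.69 + £370.00 = £44,160.40.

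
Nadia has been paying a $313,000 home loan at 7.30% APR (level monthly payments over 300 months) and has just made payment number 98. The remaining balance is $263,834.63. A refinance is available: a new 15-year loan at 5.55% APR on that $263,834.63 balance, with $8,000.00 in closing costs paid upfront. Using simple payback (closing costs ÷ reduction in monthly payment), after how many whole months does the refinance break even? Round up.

Current payment = 313,000 × 7.3%/12 / (1 − (1+0.0060833)^−300) = $2,272.48.
Refinanced payment = 263,834.63 × 0.0046250 / (1 − (1+0.0046250)^−180) = $2,162.76.
Monthly savings = $2,272.48 − $2,162.76 = $109.72.
Break-even = $8,000.00 / $109.72 = 72.91 → 73 months.

73 months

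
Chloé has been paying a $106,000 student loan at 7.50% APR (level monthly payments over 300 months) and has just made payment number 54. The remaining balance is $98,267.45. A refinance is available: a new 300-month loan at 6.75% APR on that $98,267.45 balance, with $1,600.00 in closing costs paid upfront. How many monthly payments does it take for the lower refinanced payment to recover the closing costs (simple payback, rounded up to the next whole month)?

16 months

Current payment = 106,000 × 7.5%/12 / (1 − (1+0.0062500)^−300) = $783.33.
Refinanced payment = 98,267.45 × 0.0056250 / (1 − (1+0.0056250)^−300) = $678.94.
Monthly savings = $783.33 − $678.94 = $104.39.
Break-even = $1,600.00 / $104.39 = 15.33 → 16 months.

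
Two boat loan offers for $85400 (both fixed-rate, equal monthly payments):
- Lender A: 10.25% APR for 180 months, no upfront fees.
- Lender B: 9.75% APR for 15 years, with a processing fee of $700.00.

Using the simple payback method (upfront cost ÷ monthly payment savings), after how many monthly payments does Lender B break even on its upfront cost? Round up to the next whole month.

Lender A: monthly rate = 10.25%/12 = 0.0085417; payment = 85,400 × 0.0085417 / (1 − (1+0.0085417)^−180) = $930.82.
Lender B: monthly rate = 9.75%/12 = 0.0081250; payment = 85,400 × 0.0081250 / (1 − (1+0.0081250)^−180) = $904.70.
Monthly savings = $930.82 − $904.70 = $26.12.
Break-even = $700.00 / $26.12 = 26.80 → 27 months.

27 months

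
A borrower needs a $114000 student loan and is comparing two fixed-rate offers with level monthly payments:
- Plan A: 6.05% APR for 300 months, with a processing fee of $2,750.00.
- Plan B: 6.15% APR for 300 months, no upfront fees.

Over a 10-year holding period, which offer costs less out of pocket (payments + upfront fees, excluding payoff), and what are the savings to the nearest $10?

Plan A: monthly rate = 6.05%/12 = 0.0050417; payment = 114,000 × 0.0050417 / (1 − (1+0.0050417)^−300) = $737.99.
Plan B: at 6.15% the monthly rate is 0.0051250, so the payment is 114,000 × 0.0051250 / (1 − 1.0051250^−300) = $744.99.
Over 120 months: Plan A costs 120 × $737.99 + $2,750.00 = $91,308.80; Plan B costs 120 × $744.99 = $89,398.80.
Plan B is cheaper by $91,308.80 − $89,398.80 = $1,910.00.

Plan B by $1,910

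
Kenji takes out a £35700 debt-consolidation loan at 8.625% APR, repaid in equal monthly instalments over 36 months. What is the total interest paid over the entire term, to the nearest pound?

£4,945

Monthly rate = 8.625%/12 = 0.0071875; payment = 35,700 × 0.0071875 / (1 − (1+0.0071875)^−36) = £1,129.03.
Total paid = 36 × £1,129.03 = £40,645.08; interest = £40,645.08 − £35,700 = £4,945.08.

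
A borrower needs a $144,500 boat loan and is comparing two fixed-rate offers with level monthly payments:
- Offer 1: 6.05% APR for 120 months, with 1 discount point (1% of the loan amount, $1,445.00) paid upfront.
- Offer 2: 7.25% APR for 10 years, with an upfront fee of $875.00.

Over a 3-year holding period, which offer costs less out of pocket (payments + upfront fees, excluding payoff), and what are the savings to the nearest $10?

Offer 1: at 6.05% the monthly rate is 0.0050417, so the payment is 144,500 × 0.0050417 / (1 − 1.0050417^−120) = $1,607.88.
Offer 2: monthly rate = 7.25%/12 = 0.0060417; payment = 144,500 × 0.0060417 / (1 − (1+0.0060417)^−120) = $1,696.45.
Over 36 months: Offer 1 costs 36 × $1,607.88 + $1,445.00 = $59,328.68; Offer 2 costs 36 × $1,696.45 + $875.00 = $61,947.20.
Offer 1 is cheaper by $61,947.20 − $59,328.68 = $2,618.52.

Offer 1 by $2,620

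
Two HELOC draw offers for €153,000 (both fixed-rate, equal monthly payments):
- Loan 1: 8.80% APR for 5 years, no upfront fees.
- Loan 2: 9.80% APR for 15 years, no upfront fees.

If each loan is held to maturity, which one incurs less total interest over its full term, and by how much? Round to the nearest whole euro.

Loan 1 by €102,914

Loan 1: at 8.80% the monthly rate is 0.0073333, so the payment is 153,000 × 0.0073333 / (1 − 1.0073333^−60) = €3,161.20.
Total interest on Loan 1 = 60 × €3,161.20 − €153,000 = €36,672.00.
Loan 2: at 9.80% the monthly rate is 0.0081667, so the payment is 153,000 × 0.0081667 / (1 − 1.0081667^−180) = €1,625.48.
Total interest on Loan 2 = 180 × €1,625.48 − €153,000 = €139,586.40.
Loan 1 is lower by €102,914.40.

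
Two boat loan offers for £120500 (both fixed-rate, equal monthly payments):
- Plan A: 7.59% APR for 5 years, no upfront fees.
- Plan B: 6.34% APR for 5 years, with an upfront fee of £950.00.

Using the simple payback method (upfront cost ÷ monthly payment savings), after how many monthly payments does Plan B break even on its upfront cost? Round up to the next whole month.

Plan A: at 7.59% the monthly rate is 0.0063250, so the payment is 120,500 × 0.0063250 / (1 − 1.0063250^−60) = £2,419.73.
Plan B: monthly rate = 6.34%/12 = 0.0052833; payment = 120,500 × 0.0052833 / (1 − (1+0.0052833)^−60) = £2,348.70.
Monthly savings = £2,419.73 − £2,348.70 = £71.03.
Break-even = £950.00 / £71.03 = 13.37 → 14 months.

14 months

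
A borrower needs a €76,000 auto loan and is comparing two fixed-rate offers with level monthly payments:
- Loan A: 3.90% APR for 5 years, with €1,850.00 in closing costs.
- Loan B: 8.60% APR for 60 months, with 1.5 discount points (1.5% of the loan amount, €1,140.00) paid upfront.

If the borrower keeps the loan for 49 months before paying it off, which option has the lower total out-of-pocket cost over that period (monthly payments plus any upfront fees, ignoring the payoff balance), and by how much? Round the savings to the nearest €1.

Loan A by €7,458

Loan A: monthly rate = 3.9%/12 = 0.0032500; payment = 76,000 × 0.0032500 / (1 − (1+0.0032500)^−60) = €1,396.23.
Loan B: monthly rate = 8.6%/12 = 0.0071667; payment = 76,000 × 0.0071667 / (1 − (1+0.0071667)^−60) = €1,562.92.
Over 49 months: Loan A costs 49 × €1,396.23 + €1,850.00 = €70,265.27; Loan B costs 49 × €1,562.92 + €1,140.00 = €77,723.08.
Loan A is cheaper by €77,723.08 − €70,265.27 = €7,457.81.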